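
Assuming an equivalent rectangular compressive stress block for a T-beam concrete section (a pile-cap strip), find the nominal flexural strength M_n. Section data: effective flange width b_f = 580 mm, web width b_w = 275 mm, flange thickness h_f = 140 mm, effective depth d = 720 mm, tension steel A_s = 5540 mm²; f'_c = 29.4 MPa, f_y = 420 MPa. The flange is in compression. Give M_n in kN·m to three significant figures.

M_n ≈ 1490 kN·m

Tension: T = A_s f_y = 5540 × 420 = 2326800 N.
Try a within the flange: a = T/(0.85 f'_c b_f) = 2326800/(0.85 × 29.4 × 580) = 160.53 mm.
a = 160.53 > h_f = 140 mm: the block extends into the web. Split into flange-overhang and web parts.
C_f = 0.85 f'_c (b_f − b_w) h_f = 0.85 × 29.4 × (580 − 275) × 140 = 1067073 N.
Remaining web compression depth: a_w = (T − C_f)/(0.85 f'_c b_w) = (2326800 − 1067073)/(0.85 × 29.4 × 275) = 183.31 mm.
M_n = C_f(d − h_f/2) + (T − C_f)(d − a_w/2) = 1067073 × (720 − 70) + 1259727 × (720 − 91.655) = 693.60 + 791.54 = 1485.14 × 10⁶ N·mm.
M_n = 1485.14 kN·m.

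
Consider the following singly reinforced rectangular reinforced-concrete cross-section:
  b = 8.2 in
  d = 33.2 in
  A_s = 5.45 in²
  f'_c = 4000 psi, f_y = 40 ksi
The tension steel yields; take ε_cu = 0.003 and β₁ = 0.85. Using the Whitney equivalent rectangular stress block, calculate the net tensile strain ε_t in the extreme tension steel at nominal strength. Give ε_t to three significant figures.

a = A_s f_y/(0.85 f'_c b) = 7.819 in.
β₁ = 0.85, so c = a/β₁ = 7.819/0.85 = 9.199 in.
From the linear strain diagram with ε_cu = 0.003: ε_t = 0.003 (d − c)/c = 0.003 × (33.2 − 9.199)/9.199 = 0.00783.
Since ε_t ≥ 0.005, the section is tension-controlled.

ε_t ≈ 0.00783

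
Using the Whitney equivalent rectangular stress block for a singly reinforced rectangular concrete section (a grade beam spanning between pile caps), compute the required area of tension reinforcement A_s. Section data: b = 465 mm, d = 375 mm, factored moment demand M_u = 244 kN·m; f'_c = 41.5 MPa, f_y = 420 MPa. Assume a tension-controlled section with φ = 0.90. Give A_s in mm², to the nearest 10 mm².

M_n = M_u/φ = 244/0.90 = 271.111 kN·m.
With M_n = 0.85 f'_c a b (d − a/2), solve the quadratic for a:
a = d − √(d² − 2M_n/(0.85 f'_c b)) = 375 − √(375² − 2 × 271.111×10⁶/(0.85 × 41.5 × 465)) = 47.02 mm.
A_s = 0.85 f'_c a b / f_y = 0.85 × 41.5 × 47.02 × 465 / 420 = 1836.3 mm².

A_s ≈ 1840 mm²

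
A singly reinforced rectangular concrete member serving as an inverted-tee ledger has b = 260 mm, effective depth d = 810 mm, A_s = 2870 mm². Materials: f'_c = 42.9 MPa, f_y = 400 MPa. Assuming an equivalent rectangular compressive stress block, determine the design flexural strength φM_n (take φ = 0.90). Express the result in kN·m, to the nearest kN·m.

T = A_s f_y = 2870 × 400 = 1148000 N = 1148 kN.
From C = T: a = T/(0.85 f'_c b) = 1148000/(0.85 × 42.9 × 260) = 121.09 mm.
M_n = T(d − a/2) = 1148 kN × (810 − 60.545) mm = 860.37 kN·m.
φM_n = 0.90 × 860.37 = 774.33 kN·m.

φM_n ≈ 774 kN·m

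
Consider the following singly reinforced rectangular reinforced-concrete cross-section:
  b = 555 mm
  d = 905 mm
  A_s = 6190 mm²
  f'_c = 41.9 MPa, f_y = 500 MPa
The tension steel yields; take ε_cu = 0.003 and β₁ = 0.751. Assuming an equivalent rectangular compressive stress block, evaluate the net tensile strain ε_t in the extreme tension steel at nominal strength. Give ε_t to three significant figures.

a = A_s f_y/(0.85 f'_c b) = 156.58 mm.
β₁ = 0.751, so c = a/β₁ = 156.58/0.751 = 208.50 mm.
From the linear strain diagram with ε_cu = 0.003: ε_t = 0.003 (d − c)/c = 0.003 × (905 − 208.50)/208.50 = 0.0100.
Since ε_t ≥ 0.005, the section is tension-controlled.

ε_t ≈ 0.0100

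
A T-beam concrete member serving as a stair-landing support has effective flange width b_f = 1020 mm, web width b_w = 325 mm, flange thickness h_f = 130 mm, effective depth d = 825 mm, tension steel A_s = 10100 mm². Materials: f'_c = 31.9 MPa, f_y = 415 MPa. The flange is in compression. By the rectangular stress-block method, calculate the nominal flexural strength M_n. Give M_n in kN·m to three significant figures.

Tension: T = A_s f_y = 10100 × 415 = 4191500 N.
Try a within the flange: a = T/(0.85 f'_c b_f) = 4191500/(0.85 × 31.9 × 1020) = 151.55 mm.
a = 151.55 > h_f = 130 mm: the block extends into the web. Split into flange-overhang and web parts.
C_f = 0.85 f'_c (b_f − b_w) h_f = 0.85 × 31.9 × (1020 − 325) × 130 = 2449840 N.
Remaining web compression depth: a_w = (T − C_f)/(0.85 f'_c b_w) = (4191500 − 2449840)/(0.85 × 31.9 × 325) = 197.64 mm.
M_n = C_f(d − h_f/2) + (T − C_f)(d − a_w/2) = 2449840 × (825 − 65) + 1741660 × (825 − 98.82) = 1861.88 + 1264.76 = 3126.64 × 10⁶ N·mm.
M_n = 3126.64 kN·m.

M_n ≈ 3130 kN·m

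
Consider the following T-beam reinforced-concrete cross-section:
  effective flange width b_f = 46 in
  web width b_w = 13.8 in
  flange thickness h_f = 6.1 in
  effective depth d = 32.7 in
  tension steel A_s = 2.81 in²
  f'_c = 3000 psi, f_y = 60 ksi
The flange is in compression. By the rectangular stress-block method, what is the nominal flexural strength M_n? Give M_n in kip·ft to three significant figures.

M_n ≈ 449 kip·ft

Tension: T = A_s f_y = 2.81 × 60 = 168.6 kips.
Try a within the flange: a = T/(0.85 f'_c b_f) = 168.6/(0.85 × 3 × 46) = 1.437 in.
Since a = 1.437 ≤ h_f = 6.1 in, the stress block lies entirely in the flange; analyse as a rectangular beam of width b_f.
M_n = T(d − a/2) = 168.6 × (32.7 − 0.7185) = 5392.1 kip·in.
M_n = 5392.1/12 = 449.34 kip·ft.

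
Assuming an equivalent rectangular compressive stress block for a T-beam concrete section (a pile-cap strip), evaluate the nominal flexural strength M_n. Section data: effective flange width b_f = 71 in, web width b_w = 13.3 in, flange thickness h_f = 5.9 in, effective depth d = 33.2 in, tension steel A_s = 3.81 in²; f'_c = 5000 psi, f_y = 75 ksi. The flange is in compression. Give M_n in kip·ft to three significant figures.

M_n ≈ 779 kip·ft

Tension: T = A_s f_y = 3.81 × 75 = 285.75 kips.
Try a within the flange: a = T/(0.85 f'_c b_f) = 285.75/(0.85 × 5 × 71) = 0.947 in.
Since a = 0.947 ≤ h_f = 5.9 in, the stress block lies entirely in the flange; analyse as a rectangular beam of width b_f.
M_n = T(d − a/2) = 285.75 × (33.2 − 0.4735) = 9351.6 kip·in.
M_n = 9351.6/12 = 779.30 kip·ft.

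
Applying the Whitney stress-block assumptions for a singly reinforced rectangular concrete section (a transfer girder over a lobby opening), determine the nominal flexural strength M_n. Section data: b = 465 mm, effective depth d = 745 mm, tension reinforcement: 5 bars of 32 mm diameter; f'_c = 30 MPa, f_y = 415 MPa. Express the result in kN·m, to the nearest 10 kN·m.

M_n ≈ 1130 kN·m

A_s = 5 × 804 = 4020 mm².
T = A_s f_y = 4020 × 415 = 1668300 N = 1668.3 kN.
From C = T: a = T/(0.85 f'_c b) = 1668300/(0.85 × 30 × 465) = 140.70 mm.
M_n = T(d − a/2) = 1668.3 kN × (745 − 70.35) mm = 1125.52 kN·m.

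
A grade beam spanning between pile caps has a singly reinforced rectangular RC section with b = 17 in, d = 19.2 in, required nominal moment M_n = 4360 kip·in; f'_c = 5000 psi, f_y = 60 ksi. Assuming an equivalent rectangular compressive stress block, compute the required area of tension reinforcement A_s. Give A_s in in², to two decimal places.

A_s ≈ 4.16 in²

From M_n = 0.85 f'_c a b (d − a/2):
a = d − √(d² − 2M_n/(0.85 f'_c b)) = 19.2 − √(19.2² − 2 × 4360/(0.85 × 5 × 17)) = 3.454 in.
A_s = 0.85 f'_c a b / f_y = 0.85 × 5 × 3.454 × 17 / 60 = 4.159 in².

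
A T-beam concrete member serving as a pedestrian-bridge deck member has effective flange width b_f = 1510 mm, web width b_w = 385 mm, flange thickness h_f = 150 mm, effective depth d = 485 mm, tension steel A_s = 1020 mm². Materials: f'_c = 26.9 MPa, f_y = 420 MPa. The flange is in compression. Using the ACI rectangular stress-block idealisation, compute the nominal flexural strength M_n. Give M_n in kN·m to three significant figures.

Tension: T = A_s f_y = 1020 × 420 = 428400 N.
Try a within the flange: a = T/(0.85 f'_c b_f) = 428400/(0.85 × 26.9 × 1510) = 12.41 mm.
Since a = 12.41 ≤ h_f = 150 mm, the stress block lies entirely in the flange; analyse as a rectangular beam of width b_f.
M_n = T(d − a/2) = 428400 × (485 − 6.205) = 205.12 × 10⁶ N·mm.
M_n = 205.12 kN·m.

M_n ≈ 205 kN·m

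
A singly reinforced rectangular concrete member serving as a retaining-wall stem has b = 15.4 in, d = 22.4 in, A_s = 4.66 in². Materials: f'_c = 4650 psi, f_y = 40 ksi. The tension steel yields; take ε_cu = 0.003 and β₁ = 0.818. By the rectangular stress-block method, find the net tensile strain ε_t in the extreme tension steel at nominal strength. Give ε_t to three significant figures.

ε_t ≈ 0.0150

a = A_s f_y/(0.85 f'_c b) = 3.062 in.
β₁ = 0.818, so c = a/β₁ = 3.062/0.818 = 3.743 in.
From the linear strain diagram with ε_cu = 0.003: ε_t = 0.003 (d − c)/c = 0.003 × (22.4 − 3.743)/3.743 = 0.0150.
Since ε_t ≥ 0.005, the section is tension-controlled.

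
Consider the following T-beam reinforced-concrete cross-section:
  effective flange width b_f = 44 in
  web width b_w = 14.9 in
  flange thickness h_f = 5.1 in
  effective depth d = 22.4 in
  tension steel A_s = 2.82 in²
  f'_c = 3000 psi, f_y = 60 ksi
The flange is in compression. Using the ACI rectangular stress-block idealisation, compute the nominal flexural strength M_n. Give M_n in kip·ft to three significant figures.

Tension: T = A_s f_y = 2.82 × 60 = 169.2 kips.
Try a within the flange: a = T/(0.85 f'_c b_f) = 169.2/(0.85 × 3 × 44) = 1.508 in.
Since a = 1.508 ≤ h_f = 5.1 in, the stress block lies entirely in the flange; analyse as a rectangular beam of width b_f.
M_n = T(d − a/2) = 169.2 × (22.4 − 0.754) = 3662.5 kip·in.
M_n = 3662.5/12 = 305.21 kip·ft.

M_n ≈ 305 kip·ft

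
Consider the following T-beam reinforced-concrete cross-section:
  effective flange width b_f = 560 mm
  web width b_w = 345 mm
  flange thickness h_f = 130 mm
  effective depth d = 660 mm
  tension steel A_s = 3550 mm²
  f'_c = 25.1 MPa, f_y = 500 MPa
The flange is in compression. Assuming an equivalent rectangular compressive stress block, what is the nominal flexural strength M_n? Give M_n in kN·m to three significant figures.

Tension: T = A_s f_y = 3550 × 500 = 1775000 N.
Try a within the flange: a = T/(0.85 f'_c b_f) = 1775000/(0.85 × 25.1 × 560) = 148.57 mm.
a = 148.57 > h_f = 130 mm: the block extends into the web. Split into flange-overhang and web parts.
C_f = 0.85 f'_c (b_f − b_w) h_f = 0.85 × 25.1 × (560 − 345) × 130 = 596313 N.
Remaining web compression depth: a_w = (T − C_f)/(0.85 f'_c b_w) = (1775000 − 596313)/(0.85 × 25.1 × 345) = 160.14 mm.
M_n = C_f(d − h_f/2) + (T − C_f)(d − a_w/2) = 596313 × (660 − 65) + 1178687 × (660 − 80.07) = 354.81 + 683.56 = 1038.37 × 10⁶ N·mm.
M_n = 1038.37 kN·m.

M_n ≈ 1040 kN·m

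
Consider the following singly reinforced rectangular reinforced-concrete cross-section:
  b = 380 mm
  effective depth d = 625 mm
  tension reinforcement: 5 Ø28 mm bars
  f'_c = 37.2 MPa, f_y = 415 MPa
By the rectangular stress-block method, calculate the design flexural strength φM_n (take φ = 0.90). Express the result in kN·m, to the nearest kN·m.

φM_n ≈ 658 kN·m

A_s = 5 × 616 = 3080 mm².
T = A_s f_y = 3080 × 415 = 1278200 N = 1278.2 kN.
From C = T: a = T/(0.85 f'_c b) = 1278200/(0.85 × 37.2 × 380) = 106.38 mm.
M_n = T(d − a/2) = 1278.2 kN × (625 − 53.19) mm = 730.89 kN·m.
φM_n = 0.90 × 730.89 = 657.80 kN·m.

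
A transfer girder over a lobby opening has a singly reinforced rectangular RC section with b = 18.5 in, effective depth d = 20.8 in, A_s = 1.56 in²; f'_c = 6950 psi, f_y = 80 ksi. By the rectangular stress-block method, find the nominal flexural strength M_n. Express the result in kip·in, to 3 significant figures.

M_n ≈ 2520 kip·in

T = A_s f_y = 1.56 × 80 = 124.8 kips.
a = T/(0.85 f'_c b) = 124.8/(0.85 × 6.95 × 18.5) = 1.142 in.
M_n = T(d − a/2) = 124.8 × (20.8 − 0.571) = 2524.6 kip·in.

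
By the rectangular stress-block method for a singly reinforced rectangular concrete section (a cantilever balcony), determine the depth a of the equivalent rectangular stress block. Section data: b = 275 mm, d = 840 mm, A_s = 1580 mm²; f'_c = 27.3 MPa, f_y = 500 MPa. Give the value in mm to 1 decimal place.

a ≈ 123.8 mm

T = A_s f_y = 1580 × 500 = 790000 N = 790 kN.
Setting C = 0.85 f'_c a b equal to T: a = 790000/(0.85 × 27.3 × 275) = 123.8 mm.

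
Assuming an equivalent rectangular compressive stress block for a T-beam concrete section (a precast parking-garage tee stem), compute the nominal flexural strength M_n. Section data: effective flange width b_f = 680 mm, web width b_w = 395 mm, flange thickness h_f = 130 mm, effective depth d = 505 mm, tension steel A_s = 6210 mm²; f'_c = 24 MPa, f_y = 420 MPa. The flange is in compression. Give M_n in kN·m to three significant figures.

Tension: T = A_s f_y = 6210 × 420 = 2608200 N.
Try a within the flange: a = T/(0.85 f'_c b_f) = 2608200/(0.85 × 24 × 680) = 188.02 mm.
a = 188.02 > h_f = 130 mm: the block extends into the web. Split into flange-overhang and web parts.
C_f = 0.85 f'_c (b_f − b_w) h_f = 0.85 × 24 × (680 − 395) × 130 = 755820 N.
Remaining web compression depth: a_w = (T − C_f)/(0.85 f'_c b_w) = (2608200 − 755820)/(0.85 × 24 × 395) = 229.88 mm.
M_n = C_f(d − h_f/2) + (T − C_f)(d − a_w/2) = 755820 × (505 − 65) + 1852380 × (505 − 114.94) = 332.56 + 722.54 = 1055.10 × 10⁶ N·mm.
M_n = 1055.10 kN·m.

M_n ≈ 1060 kN·m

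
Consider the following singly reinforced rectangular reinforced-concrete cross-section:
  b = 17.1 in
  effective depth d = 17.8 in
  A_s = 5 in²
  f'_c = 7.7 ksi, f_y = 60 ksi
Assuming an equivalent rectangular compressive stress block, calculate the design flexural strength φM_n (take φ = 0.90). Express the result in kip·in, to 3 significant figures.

φM_n ≈ 4440 kip·in

T = A_s f_y = 5 × 60 = 300 kips.
a = T/(0.85 f'_c b) = 300/(0.85 × 7.7 × 17.1) = 2.680 in.
M_n = T(d − a/2) = 300 × (17.8 − 1.34) = 4938.0 kip·in.
φM_n = 0.90 × 4938.0 = 4444.2 kip·in.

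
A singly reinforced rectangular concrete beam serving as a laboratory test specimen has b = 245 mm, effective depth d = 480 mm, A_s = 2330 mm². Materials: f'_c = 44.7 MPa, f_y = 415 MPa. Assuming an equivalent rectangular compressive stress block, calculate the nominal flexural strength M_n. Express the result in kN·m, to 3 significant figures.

M_n ≈ 414 kN·m

T = A_s f_y = 2330 × 415 = 966950 N = 966.95 kN.
From C = T: a = T/(0.85 f'_c b) = 966950/(0.85 × 44.7 × 245) = 103.88 mm.
M_n = T(d − a/2) = 966.95 kN × (480 − 51.94) mm = 413.91 kN·m.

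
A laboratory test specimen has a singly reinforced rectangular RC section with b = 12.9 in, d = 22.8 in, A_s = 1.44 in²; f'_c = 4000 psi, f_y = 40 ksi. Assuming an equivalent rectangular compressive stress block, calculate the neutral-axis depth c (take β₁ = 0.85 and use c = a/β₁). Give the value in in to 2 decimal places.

c ≈ 1.55 in

T = A_s f_y = 1.44 × 40 = 57.6 kips.
a = T/(0.85 f'_c b) = 57.6/(0.85 × 4 × 12.9) = 1.3133 in.
With β₁ = 0.85, c = a/β₁ = 1.3133/0.85 = 1.55 in.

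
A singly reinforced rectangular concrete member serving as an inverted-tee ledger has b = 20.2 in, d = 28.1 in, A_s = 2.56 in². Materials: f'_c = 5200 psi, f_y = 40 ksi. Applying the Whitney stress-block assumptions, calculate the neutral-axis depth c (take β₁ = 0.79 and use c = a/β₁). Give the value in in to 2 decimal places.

c ≈ 1.45 in

T = A_s f_y = 2.56 × 40 = 102.4 kips.
a = T/(0.85 f'_c b) = 102.4/(0.85 × 5.2 × 20.2) = 1.1469 in.
With β₁ = 0.79, c = a/β₁ = 1.1469/0.79 = 1.45 in.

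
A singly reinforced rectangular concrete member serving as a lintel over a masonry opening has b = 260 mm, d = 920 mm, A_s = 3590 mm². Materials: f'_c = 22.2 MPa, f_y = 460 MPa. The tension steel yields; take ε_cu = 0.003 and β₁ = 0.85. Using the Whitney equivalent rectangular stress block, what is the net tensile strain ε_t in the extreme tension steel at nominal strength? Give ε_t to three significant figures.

a = A_s f_y/(0.85 f'_c b) = 336.59 mm.
β₁ = 0.85, so c = a/β₁ = 336.59/0.85 = 395.99 mm.
From the linear strain diagram with ε_cu = 0.003: ε_t = 0.003 (d − c)/c = 0.003 × (920 − 395.99)/395.99 = 0.00397.
ε_t < 0.004 — the section is over-reinforced for flexure under ACI limits.

ε_t ≈ 0.00397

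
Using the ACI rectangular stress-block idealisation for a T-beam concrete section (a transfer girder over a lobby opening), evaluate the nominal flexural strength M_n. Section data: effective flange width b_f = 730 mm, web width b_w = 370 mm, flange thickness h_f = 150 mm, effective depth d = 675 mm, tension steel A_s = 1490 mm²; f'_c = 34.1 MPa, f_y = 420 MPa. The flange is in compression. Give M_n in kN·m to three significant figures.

M_n ≈ 413 kN·m

Tension: T = A_s f_y = 1490 × 420 = 625800 N.
Try a within the flange: a = T/(0.85 f'_c b_f) = 625800/(0.85 × 34.1 × 730) = 29.58 mm.
Since a = 29.58 ≤ h_f = 150 mm, the stress block lies entirely in the flange; analyse as a rectangular beam of width b_f.
M_n = T(d − a/2) = 625800 × (675 − 14.79) = 413.16 × 10⁶ N·mm.
M_n = 413.16 kN·m.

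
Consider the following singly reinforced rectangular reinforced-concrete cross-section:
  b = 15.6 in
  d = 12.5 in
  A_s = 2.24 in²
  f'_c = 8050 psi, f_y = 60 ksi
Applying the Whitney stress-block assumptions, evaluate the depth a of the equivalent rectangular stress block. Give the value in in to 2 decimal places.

T = A_s f_y = 2.24 × 60 = 134.4 kips.
a = T/(0.85 f'_c b) = 134.4/(0.85 × 8.05 × 15.6) = 1.26 in.

a ≈ 1.26 in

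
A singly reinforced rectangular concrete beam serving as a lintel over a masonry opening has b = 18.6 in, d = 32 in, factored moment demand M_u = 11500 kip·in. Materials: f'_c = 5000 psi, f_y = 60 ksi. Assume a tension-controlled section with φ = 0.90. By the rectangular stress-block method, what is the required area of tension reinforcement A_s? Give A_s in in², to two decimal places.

M_n = M_u/φ = 11500/0.90 = 12777.8 kip·in.
From M_n = 0.85 f'_c a b (d − a/2):
a = d − √(d² − 2M_n/(0.85 f'_c b)) = 32 − √(32² − 2 × 12777.8/(0.85 × 5 × 18.6)) = 5.529 in.
A_s = 0.85 f'_c a b / f_y = 0.85 × 5 × 5.529 × 18.6 / 60 = 7.284 in².

A_s ≈ 7.28 in²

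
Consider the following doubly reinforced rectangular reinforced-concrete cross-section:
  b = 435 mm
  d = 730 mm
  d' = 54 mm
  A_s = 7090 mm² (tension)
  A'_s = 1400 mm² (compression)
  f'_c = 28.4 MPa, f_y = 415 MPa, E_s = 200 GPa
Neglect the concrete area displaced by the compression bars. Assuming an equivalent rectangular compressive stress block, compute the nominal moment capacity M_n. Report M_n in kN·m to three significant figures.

M_n ≈ 1850 kN·m

Assume both tension and compression steel yield.
Net tension couple steel: A_s − A'_s = 5690 mm².
a = (A_s − A'_s) f_y / (0.85 f'_c b) = 2361350/(0.85 × 28.4 × 435) = 224.87 mm.
c = a/β₁ = 224.87/0.847 = 265.49 mm; ε'_s = 0.003(c − d')/c = 0.0024 ≥ f_y/E_s = 0.0021, so compression steel does yield.
M_n = (A_s − A'_s) f_y (d − a/2) + A'_s f_y (d − d') = [2361350 × (730 − 112.435) + 581000 × (730 − 54)] × 10⁻⁶ = 1458.29 + 392.76 = 1851.05 kN·m.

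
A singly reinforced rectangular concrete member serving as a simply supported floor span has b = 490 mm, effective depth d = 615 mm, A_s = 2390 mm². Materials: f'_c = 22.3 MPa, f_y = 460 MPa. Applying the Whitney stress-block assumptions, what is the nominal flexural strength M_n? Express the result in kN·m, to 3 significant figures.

T = A_s f_y = 2390 × 460 = 1099400 N = 1099.4 kN.
From C = T: a = T/(0.85 f'_c b) = 1099400/(0.85 × 22.3 × 490) = 118.37 mm.
M_n = T(d − a/2) = 1099.4 kN × (615 − 59.185) mm = 611.06 kN·m.

M_n ≈ 611 kN·m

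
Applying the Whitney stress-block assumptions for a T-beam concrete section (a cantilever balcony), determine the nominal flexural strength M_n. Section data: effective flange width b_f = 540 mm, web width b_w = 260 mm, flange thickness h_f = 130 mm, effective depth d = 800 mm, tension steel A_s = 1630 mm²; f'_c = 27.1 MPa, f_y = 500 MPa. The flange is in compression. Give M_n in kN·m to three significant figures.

M_n ≈ 625 kN·m

Tension: T = A_s f_y = 1630 × 500 = 815000 N.
Try a within the flange: a = T/(0.85 f'_c b_f) = 815000/(0.85 × 27.1 × 540) = 65.52 mm.
Since a = 65.52 ≤ h_f = 130 mm, the stress block lies entirely in the flange; analyse as a rectangular beam of width b_f.
M_n = T(d − a/2) = 815000 × (800 − 32.76) = 625.30 × 10⁶ N·mm.
M_n = 625.30 kN·m.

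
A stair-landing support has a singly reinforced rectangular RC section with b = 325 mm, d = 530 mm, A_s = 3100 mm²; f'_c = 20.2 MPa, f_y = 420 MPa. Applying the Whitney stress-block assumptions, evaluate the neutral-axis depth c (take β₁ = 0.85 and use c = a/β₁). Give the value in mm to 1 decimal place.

c ≈ 274.5 mm

T = A_s f_y = 3100 × 420 = 1302000 N = 1302 kN.
Setting C = 0.85 f'_c a b equal to T: a = 1302000/(0.85 × 20.2 × 325) = 233.323 mm.
With β₁ = 0.85, c = a/β₁ = 233.323/0.85 = 274.5 mm.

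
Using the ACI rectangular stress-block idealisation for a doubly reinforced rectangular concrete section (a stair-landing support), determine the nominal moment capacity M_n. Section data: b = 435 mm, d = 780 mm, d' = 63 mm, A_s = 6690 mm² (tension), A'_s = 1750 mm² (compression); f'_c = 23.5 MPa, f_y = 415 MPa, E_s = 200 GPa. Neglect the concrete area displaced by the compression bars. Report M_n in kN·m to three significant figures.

Assume both tension and compression steel yield.
Net tension couple steel: A_s − A'_s = 4940 mm².
a = (A_s − A'_s) f_y / (0.85 f'_c b) = 2050100/(0.85 × 23.5 × 435) = 235.94 mm.
c = a/β₁ = 235.94/0.85 = 277.58 mm; ε'_s = 0.003(c − d')/c = 0.0023 ≥ f_y/E_s = 0.0021, so compression steel does yield.
M_n = (A_s − A'_s) f_y (d − a/2) + A'_s f_y (d − d') = [2050100 × (780 − 117.97) + 726250 × (780 − 63)] × 10⁻⁶ = 1357.23 + 520.72 = 1877.95 kN·m.

M_n ≈ 1880 kN·m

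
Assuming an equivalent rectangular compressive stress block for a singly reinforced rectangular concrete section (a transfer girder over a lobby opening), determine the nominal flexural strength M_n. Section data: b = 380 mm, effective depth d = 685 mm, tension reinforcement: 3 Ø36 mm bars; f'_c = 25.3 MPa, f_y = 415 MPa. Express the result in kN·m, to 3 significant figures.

M_n ≈ 770 kN·m

A_s = 3 × 1018 = 3054 mm².
T = A_s f_y = 3054 × 415 = 1267410 N = 1267.41 kN.
From C = T: a = T/(0.85 f'_c b) = 1267410/(0.85 × 25.3 × 380) = 155.09 mm.
M_n = T(d − a/2) = 1267.41 kN × (685 − 77.545) mm = 769.89 kN·m.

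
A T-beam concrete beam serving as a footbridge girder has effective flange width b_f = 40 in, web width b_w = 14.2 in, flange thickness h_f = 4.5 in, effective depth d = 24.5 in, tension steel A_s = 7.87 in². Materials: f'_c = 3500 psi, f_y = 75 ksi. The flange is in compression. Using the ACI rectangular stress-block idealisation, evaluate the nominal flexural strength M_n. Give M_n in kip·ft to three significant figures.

M_n ≈ 1080 kip·ft

Tension: T = A_s f_y = 7.87 × 75 = 590.25 kips.
Try a within the flange: a = T/(0.85 f'_c b_f) = 590.25/(0.85 × 3.5 × 40) = 4.960 in.
a = 4.960 > h_f = 4.5 in: the block extends into the web. Split into flange-overhang and web parts.
C_f = 0.85 f'_c (b_f − b_w) h_f = 0.85 × 3.5 × (40 − 14.2) × 4.5 = 345.4 kips.
Remaining web compression depth: a_w = (T − C_f)/(0.85 f'_c b_w) = (590.25 − 345.4)/(0.85 × 3.5 × 14.2) = 5.796 in.
M_n = C_f(d − h_f/2) + (T − C_f)(d − a_w/2) = 345.4 × (24.5 − 2.25) + 244.85 × (24.5 − 2.898) = 7685.2 + 5289.2 = 12974.4 kip·in.
M_n = 12974.4/12 = 1081.20 kip·ft.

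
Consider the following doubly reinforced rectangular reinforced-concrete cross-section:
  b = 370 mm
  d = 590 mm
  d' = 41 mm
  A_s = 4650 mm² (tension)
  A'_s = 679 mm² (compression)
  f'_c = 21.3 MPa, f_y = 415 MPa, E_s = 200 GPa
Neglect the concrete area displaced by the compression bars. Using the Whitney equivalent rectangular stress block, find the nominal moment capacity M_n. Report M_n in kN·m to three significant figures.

Assume both tension and compression steel yield.
Net tension couple steel: A_s − A'_s = 3971 mm².
a = (A_s − A'_s) f_y / (0.85 f'_c b) = 1647965/(0.85 × 21.3 × 370) = 246.01 mm.
c = a/β₁ = 246.01/0.85 = 289.42 mm; ε'_s = 0.003(c − d')/c = 0.0026 ≥ f_y/E_s = 0.0021, so compression steel does yield.
M_n = (A_s − A'_s) f_y (d − a/2) + A'_s f_y (d − d') = [1647965 × (590 − 123.005) + 281785 × (590 − 41)] × 10⁻⁶ = 769.59 + 154.70 = 924.29 kN·m.

M_n ≈ 924 kN·m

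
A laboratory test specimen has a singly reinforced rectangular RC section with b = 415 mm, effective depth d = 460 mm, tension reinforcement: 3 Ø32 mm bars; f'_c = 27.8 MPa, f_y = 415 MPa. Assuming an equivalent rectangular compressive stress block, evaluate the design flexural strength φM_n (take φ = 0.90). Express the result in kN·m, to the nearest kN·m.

A_s = 3 × 804 = 2412 mm².
T = A_s f_y = 2412 × 415 = 1000980 N = 1000.98 kN.
From C = T: a = T/(0.85 f'_c b) = 1000980/(0.85 × 27.8 × 415) = 102.07 mm.
M_n = T(d − a/2) = 1000.98 kN × (460 − 51.035) mm = 409.37 kN·m.
φM_n = 0.90 × 409.37 = 368.43 kN·m.

φM_n ≈ 368 kN·m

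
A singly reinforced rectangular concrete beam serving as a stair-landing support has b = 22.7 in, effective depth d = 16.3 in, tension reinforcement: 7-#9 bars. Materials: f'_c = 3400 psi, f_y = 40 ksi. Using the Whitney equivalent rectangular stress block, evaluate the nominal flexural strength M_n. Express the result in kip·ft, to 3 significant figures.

M_n ≈ 331 kip·ft

A_s = 7 × 1 = 7 in².
T = A_s f_y = 7 × 40 = 280 kips.
a = T/(0.85 f'_c b) = 280/(0.85 × 3.4 × 22.7) = 4.268 in.
M_n = T(d − a/2) = 280 × (16.3 − 2.134) = 3966.5 kip·in = 3966.5/12 = 330.54 kip·ft.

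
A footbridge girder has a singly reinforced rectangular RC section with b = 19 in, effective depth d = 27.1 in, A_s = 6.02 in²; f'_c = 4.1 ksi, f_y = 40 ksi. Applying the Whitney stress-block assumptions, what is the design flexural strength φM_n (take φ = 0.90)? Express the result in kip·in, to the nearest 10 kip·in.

T = A_s f_y = 6.02 × 40 = 240.8 kips.
a = T/(0.85 f'_c b) = 240.8/(0.85 × 4.1 × 19) = 3.637 in.
M_n = T(d − a/2) = 240.8 × (27.1 − 1.8185) = 6087.8 kip·in.
φM_n = 0.90 × 6087.8 = 5479.0 kip·in.

φM_n ≈ 5480 kip·in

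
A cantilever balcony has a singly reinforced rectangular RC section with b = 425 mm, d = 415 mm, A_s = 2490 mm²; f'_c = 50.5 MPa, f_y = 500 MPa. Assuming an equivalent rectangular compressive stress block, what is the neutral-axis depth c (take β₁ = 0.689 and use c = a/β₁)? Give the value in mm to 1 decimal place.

c ≈ 99.0 mm

T = A_s f_y = 2490 × 500 = 1245000 N = 1245 kN.
Setting C = 0.85 f'_c a b equal to T: a = 1245000/(0.85 × 50.5 × 425) = 68.245 mm.
With β₁ = 0.689, c = a/β₁ = 68.245/0.689 = 99.0 mm.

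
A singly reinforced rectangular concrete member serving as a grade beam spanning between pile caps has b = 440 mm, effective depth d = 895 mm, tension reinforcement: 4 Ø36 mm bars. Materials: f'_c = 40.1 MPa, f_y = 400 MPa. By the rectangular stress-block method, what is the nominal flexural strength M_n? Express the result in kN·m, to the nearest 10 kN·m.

M_n ≈ 1370 kN·m

A_s = 4 × 1018 = 4072 mm².
T = A_s f_y = 4072 × 400 = 1628800 N = 1628.8 kN.
From C = T: a = T/(0.85 f'_c b) = 1628800/(0.85 × 40.1 × 440) = 108.61 mm.
M_n = T(d − a/2) = 1628.8 kN × (895 − 54.305) mm = 1369.32 kN·m.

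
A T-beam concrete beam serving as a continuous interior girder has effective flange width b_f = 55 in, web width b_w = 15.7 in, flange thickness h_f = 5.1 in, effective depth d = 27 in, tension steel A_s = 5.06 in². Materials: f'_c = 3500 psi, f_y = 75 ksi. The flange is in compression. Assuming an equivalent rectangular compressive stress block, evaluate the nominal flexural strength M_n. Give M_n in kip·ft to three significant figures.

Tension: T = A_s f_y = 5.06 × 75 = 379.5 kips.
Try a within the flange: a = T/(0.85 f'_c b_f) = 379.5/(0.85 × 3.5 × 55) = 2.319 in.
Since a = 2.319 ≤ h_f = 5.1 in, the stress block lies entirely in the flange; analyse as a rectangular beam of width b_f.
M_n = T(d − a/2) = 379.5 × (27 − 1.1595) = 9806.5 kip·in.
M_n = 9806.5/12 = 817.21 kip·ft.

M_n ≈ 817 kip·ft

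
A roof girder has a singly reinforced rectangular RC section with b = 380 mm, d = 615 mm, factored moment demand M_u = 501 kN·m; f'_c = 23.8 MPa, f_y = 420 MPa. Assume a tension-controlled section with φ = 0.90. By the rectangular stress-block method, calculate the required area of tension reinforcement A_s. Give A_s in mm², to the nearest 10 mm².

A_s ≈ 2410 mm²

M_n = M_u/φ = 501/0.90 = 556.667 kN·m.
With M_n = 0.85 f'_c a b (d − a/2), solve the quadratic for a:
a = d − √(d² − 2M_n/(0.85 f'_c b)) = 615 − √(615² − 2 × 556.667×10⁶/(0.85 × 23.8 × 380)) = 131.89 mm.
A_s = 0.85 f'_c a b / f_y = 0.85 × 23.8 × 131.89 × 380 / 420 = 2414.0 mm².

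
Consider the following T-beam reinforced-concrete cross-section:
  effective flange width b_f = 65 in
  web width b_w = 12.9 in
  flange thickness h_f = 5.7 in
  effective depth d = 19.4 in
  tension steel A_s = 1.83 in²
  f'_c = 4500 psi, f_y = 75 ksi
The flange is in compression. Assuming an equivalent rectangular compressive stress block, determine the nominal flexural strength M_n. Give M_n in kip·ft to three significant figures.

Tension: T = A_s f_y = 1.83 × 75 = 137.25 kips.
Try a within the flange: a = T/(0.85 f'_c b_f) = 137.25/(0.85 × 4.5 × 65) = 0.552 in.
Since a = 0.552 ≤ h_f = 5.7 in, the stress block lies entirely in the flange; analyse as a rectangular beam of width b_f.
M_n = T(d − a/2) = 137.25 × (19.4 − 0.276) = 2624.8 kip·in.
M_n = 2624.8/12 = 218.73 kip·ft.

M_n ≈ 219 kip·ft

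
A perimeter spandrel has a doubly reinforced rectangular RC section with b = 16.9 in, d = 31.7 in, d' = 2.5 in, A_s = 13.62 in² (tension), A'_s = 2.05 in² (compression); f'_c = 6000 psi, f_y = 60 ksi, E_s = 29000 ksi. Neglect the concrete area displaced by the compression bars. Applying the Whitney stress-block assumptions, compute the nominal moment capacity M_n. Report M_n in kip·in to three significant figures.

M_n ≈ 22800 kip·in

Assume both steels yield.
a = (A_s − A'_s) f_y/(0.85 f'_c b) = (13.62 − 2.05) × 60/(0.85 × 6 × 16.9) = 8.054 in.
c = a/β₁ = 8.054/0.75 = 10.739 in; ε'_s = 0.003(c − d')/c = 0.0023 ≥ ε_y = 0.0021, so the compression steel yields.
M_n = (A_s − A'_s) f_y (d − a/2) + A'_s f_y (d − d') = 694.2 × (31.7 − 4.027) + 123 × (31.7 − 2.5) = 19210.6 + 3591.6 = 22802.2 kip·in.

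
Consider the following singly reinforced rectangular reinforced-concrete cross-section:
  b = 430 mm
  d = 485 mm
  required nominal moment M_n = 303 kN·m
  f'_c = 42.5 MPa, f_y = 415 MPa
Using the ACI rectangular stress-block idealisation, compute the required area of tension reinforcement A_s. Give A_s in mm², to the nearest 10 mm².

With M_n = 0.85 f'_c a b (d − a/2), solve the quadratic for a:
a = d − √(d² − 2M_n/(0.85 f'_c b)) = 485 − √(485² − 2 × 303×10⁶/(0.85 × 42.5 × 430)) = 42.04 mm.
A_s = 0.85 f'_c a b / f_y = 0.85 × 42.5 × 42.04 × 430 / 415 = 1573.6 mm².

A_s ≈ 1570 mm²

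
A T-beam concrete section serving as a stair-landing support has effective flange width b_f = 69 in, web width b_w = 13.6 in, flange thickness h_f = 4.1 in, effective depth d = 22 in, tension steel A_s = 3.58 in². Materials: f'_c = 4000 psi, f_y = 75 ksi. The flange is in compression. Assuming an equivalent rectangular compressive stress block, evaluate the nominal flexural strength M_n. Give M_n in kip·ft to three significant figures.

M_n ≈ 479 kip·ft

Tension: T = A_s f_y = 3.58 × 75 = 268.5 kips.
Try a within the flange: a = T/(0.85 f'_c b_f) = 268.5/(0.85 × 4 × 69) = 1.145 in.
Since a = 1.145 ≤ h_f = 4.1 in, the stress block lies entirely in the flange; analyse as a rectangular beam of width b_f.
M_n = T(d − a/2) = 268.5 × (22 − 0.5725) = 5753.3 kip·in.
M_n = 5753.3/12 = 479.44 kip·ft.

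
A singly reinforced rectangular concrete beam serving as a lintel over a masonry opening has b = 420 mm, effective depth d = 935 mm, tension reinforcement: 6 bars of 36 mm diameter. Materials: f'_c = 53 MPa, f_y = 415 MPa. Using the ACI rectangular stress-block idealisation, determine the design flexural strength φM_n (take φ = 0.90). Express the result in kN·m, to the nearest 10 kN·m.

φM_n ≈ 1980 kN·m

A_s = 6 × 1018 = 6108 mm².
T = A_s f_y = 6108 × 415 = 2534820 N = 2534.82 kN.
From C = T: a = T/(0.85 f'_c b) = 2534820/(0.85 × 53 × 420) = 133.97 mm.
M_n = T(d − a/2) = 2534.82 kN × (935 − 66.985) mm = 2200.26 kN·m.
φM_n = 0.90 × 2200.26 = 1980.23 kN·m.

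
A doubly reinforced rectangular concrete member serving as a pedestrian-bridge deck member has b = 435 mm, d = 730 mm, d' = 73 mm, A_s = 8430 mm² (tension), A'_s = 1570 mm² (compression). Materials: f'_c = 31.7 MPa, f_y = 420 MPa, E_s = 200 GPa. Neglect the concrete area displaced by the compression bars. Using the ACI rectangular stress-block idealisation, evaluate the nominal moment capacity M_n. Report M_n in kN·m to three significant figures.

Assume both tension and compression steel yield.
Net tension couple steel: A_s − A'_s = 6860 mm².
a = (A_s − A'_s) f_y / (0.85 f'_c b) = 2881200/(0.85 × 31.7 × 435) = 245.81 mm.
c = a/β₁ = 245.81/0.824 = 298.31 mm; ε'_s = 0.003(c − d')/c = 0.0023 ≥ f_y/E_s = 0.0021, so compression steel does yield.
M_n = (A_s − A'_s) f_y (d − a/2) + A'_s f_y (d − d') = [2881200 × (730 − 122.905) + 659400 × (730 − 73)] × 10⁻⁶ = 1749.16 + 433.23 = 2182.39 kN·m.

M_n ≈ 2180 kN·m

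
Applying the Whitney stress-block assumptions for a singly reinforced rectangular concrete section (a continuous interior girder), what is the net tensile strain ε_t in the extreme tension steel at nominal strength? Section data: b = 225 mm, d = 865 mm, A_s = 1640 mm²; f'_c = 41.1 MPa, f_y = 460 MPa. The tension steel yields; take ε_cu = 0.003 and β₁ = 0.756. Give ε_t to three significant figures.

a = A_s f_y/(0.85 f'_c b) = 95.98 mm.
β₁ = 0.756, so c = a/β₁ = 95.98/0.756 = 126.96 mm.
From the linear strain diagram with ε_cu = 0.003: ε_t = 0.003 (d − c)/c = 0.003 × (865 − 126.96)/126.96 = 0.0174.
Since ε_t ≥ 0.005, the section is tension-controlled.

ε_t ≈ 0.0174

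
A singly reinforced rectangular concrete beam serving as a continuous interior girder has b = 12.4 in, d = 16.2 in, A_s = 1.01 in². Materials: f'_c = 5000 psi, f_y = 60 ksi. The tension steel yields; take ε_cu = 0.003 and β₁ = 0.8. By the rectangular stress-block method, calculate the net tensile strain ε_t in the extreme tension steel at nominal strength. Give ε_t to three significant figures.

a = A_s f_y/(0.85 f'_c b) = 1.150 in.
β₁ = 0.8, so c = a/β₁ = 1.150/0.8 = 1.438 in.
From the linear strain diagram with ε_cu = 0.003: ε_t = 0.003 (d − c)/c = 0.003 × (16.2 − 1.438)/1.438 = 0.0308.
Since ε_t ≥ 0.005, the section is tension-controlled.

ε_t ≈ 0.0308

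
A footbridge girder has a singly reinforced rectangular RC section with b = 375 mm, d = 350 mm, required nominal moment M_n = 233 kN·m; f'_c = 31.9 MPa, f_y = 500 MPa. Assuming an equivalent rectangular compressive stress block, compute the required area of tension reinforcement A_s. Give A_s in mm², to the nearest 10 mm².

A_s ≈ 1490 mm²

With M_n = 0.85 f'_c a b (d − a/2), solve the quadratic for a:
a = d − √(d² − 2M_n/(0.85 f'_c b)) = 350 − √(350² − 2 × 233×10⁶/(0.85 × 31.9 × 375)) = 73.11 mm.
A_s = 0.85 f'_c a b / f_y = 0.85 × 31.9 × 73.11 × 375 / 500 = 1486.8 mm².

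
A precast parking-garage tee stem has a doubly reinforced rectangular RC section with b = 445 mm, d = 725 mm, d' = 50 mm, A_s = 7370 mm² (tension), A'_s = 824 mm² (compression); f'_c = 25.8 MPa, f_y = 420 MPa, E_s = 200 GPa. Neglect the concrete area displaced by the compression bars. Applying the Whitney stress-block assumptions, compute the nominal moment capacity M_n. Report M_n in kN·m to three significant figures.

M_n ≈ 1840 kN·m

Assume both tension and compression steel yield.
Net tension couple steel: A_s − A'_s = 6546 mm².
a = (A_s − A'_s) f_y / (0.85 f'_c b) = 2749320/(0.85 × 25.8 × 445) = 281.73 mm.
c = a/β₁ = 281.73/0.85 = 331.45 mm; ε'_s = 0.003(c − d')/c = 0.0025 ≥ f_y/E_s = 0.0021, so compression steel does yield.
M_n = (A_s − A'_s) f_y (d − a/2) + A'_s f_y (d − d') = [2749320 × (725 − 140.865) + 346080 × (725 − 50)] × 10⁻⁶ = 1605.97 + 233.60 = 1839.57 kN·m.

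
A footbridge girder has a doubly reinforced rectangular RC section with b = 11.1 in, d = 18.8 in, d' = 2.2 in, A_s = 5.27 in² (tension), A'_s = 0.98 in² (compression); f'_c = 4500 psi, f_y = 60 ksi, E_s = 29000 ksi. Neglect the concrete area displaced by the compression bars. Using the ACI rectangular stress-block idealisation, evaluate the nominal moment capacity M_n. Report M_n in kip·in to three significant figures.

Assume both steels yield.
a = (A_s − A'_s) f_y/(0.85 f'_c b) = (5.27 − 0.98) × 60/(0.85 × 4.5 × 11.1) = 6.063 in.
c = a/β₁ = 6.063/0.825 = 7.349 in; ε'_s = 0.003(c − d')/c = 0.0021 ≥ ε_y = 0.0021, so the compression steel yields.
M_n = (A_s − A'_s) f_y (d − a/2) + A'_s f_y (d − d') = 257.4 × (18.8 − 3.0315) + 58.8 × (18.8 − 2.2) = 4058.8 + 976.1 = 5034.9 kip·in.

M_n ≈ 5030 kip·in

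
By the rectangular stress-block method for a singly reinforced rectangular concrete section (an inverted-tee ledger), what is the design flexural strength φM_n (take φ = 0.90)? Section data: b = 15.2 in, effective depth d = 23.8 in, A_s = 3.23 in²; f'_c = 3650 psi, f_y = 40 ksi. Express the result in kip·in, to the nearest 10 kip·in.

T = A_s f_y = 3.23 × 40 = 129.2 kips.
a = T/(0.85 f'_c b) = 129.2/(0.85 × 3.65 × 15.2) = 2.740 in.
M_n = T(d − a/2) = 129.2 × (23.8 − 1.37) = 2898.0 kip·in.
φM_n = 0.90 × 2898.0 = 2608.2 kip·in.

φM_n ≈ 2610 kip·in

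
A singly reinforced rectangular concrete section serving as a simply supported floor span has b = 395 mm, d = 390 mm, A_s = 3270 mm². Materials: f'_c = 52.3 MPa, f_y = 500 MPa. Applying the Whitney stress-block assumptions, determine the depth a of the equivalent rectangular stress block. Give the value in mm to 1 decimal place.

T = A_s f_y = 3270 × 500 = 1635000 N = 1635 kN.
Setting C = 0.85 f'_c a b equal to T: a = 1635000/(0.85 × 52.3 × 395) = 93.1 mm.

a ≈ 93.1 mm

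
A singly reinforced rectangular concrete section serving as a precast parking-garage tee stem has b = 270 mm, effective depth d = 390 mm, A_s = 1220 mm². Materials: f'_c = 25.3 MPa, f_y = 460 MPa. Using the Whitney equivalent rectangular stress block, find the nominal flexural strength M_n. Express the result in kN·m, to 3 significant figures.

M_n ≈ 192 kN·m

T = A_s f_y = 1220 × 460 = 561200 N = 561.2 kN.
From C = T: a = T/(0.85 f'_c b) = 561200/(0.85 × 25.3 × 270) = 96.65 mm.
M_n = T(d − a/2) = 561.2 kN × (390 − 48.325) mm = 191.75 kN·m.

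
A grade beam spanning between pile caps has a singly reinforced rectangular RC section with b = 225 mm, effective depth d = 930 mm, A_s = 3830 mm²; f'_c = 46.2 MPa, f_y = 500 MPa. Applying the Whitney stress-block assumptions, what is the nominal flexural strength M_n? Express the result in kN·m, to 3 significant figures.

T = A_s f_y = 3830 × 500 = 1915000 N = 1915 kN.
From C = T: a = T/(0.85 f'_c b) = 1915000/(0.85 × 46.2 × 225) = 216.73 mm.
M_n = T(d − a/2) = 1915 kN × (930 − 108.365) mm = 1573.43 kN·m.

M_n ≈ 1570 kN·m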